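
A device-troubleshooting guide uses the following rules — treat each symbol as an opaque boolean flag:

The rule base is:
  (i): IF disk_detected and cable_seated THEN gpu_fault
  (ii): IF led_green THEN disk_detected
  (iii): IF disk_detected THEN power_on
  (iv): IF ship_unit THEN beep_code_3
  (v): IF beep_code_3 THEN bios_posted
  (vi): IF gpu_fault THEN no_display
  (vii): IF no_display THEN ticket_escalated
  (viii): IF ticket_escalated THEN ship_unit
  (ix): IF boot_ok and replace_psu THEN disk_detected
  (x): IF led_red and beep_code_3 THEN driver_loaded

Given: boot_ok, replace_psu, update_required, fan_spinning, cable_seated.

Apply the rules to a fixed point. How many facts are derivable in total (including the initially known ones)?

[1] (ix) [IF boot_ok and replace_psu THEN disk_detected]. ⇒ new: disk_detected.
[2] (i) [IF disk_detected and cable_seated THEN gpu_fault]; (iii) [IF disk_detected THEN power_on]. ⇒ new: gpu_fault, power_on.
[3] (vi) [IF gpu_fault THEN no_display]. ⇒ new: no_display.
[4] (vii) [IF no_display THEN ticket_escalated]. ⇒ new: ticket_escalated.
[5] (viii) [IF ticket_escalated THEN ship_unit]. ⇒ new: ship_unit.
[6] (iv) [IF ship_unit THEN beep_code_3]. ⇒ new: beep_code_3.
[7] (v) [IF beep_code_3 THEN bios_posted]. ⇒ new: bios_posted.
Closure: {beep_code_3, bios_posted, boot_ok, cable_seated, disk_detected, fan_spinning, gpu_fault, no_display, power_on, replace_psu, ship_unit, ticket_escalated, update_required} — 13 facts.

13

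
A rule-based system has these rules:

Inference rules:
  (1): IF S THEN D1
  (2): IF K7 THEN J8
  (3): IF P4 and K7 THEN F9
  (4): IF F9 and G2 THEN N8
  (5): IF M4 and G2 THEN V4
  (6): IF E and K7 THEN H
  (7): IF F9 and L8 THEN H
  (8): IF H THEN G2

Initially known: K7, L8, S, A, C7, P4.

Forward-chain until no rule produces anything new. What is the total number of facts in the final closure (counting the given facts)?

Round 1: (1) [IF S THEN D1]; (2) [IF K7 THEN J8]; (3) [IF P4 and K7 THEN F9]. New: D1, J8, F9.
Round 2: (7) [IF F9 and L8 THEN H]. New: H.
Round 3: (8) [IF H THEN G2]. New: G2.
Round 4: (4) [IF F9 and G2 THEN N8]. New: N8.
Closure: {A, C7, D1, F9, G2, H, J8, K7, L8, N8, P4, S} — 12 facts.

12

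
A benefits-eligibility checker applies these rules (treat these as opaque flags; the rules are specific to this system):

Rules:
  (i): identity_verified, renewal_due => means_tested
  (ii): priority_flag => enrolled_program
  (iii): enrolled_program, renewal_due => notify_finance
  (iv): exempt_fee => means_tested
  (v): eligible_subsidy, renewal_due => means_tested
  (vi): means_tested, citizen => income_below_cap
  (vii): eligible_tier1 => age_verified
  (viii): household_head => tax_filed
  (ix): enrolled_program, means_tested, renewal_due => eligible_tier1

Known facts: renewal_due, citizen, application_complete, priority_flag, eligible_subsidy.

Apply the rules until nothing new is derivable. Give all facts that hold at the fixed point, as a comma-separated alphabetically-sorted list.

Round 1 — (ii), (v), derive enrolled_program, means_tested.
Round 2 — (iii), (vi), (ix), derive notify_finance, income_below_cap, eligible_tier1.
Round 3 — (vii), derive age_verified.

age_verified, application_complete, citizen, eligible_subsidy, eligible_tier1, enrolled_program, income_below_cap, means_tested, notify_finance, priority_flag, renewal_due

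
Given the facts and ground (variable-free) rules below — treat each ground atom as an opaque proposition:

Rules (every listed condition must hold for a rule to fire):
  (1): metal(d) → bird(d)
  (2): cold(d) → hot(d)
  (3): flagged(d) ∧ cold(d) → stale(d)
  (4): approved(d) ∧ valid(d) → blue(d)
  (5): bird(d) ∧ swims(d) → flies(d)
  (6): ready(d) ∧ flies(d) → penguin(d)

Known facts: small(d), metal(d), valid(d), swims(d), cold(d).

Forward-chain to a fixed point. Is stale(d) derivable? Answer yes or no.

no

Round 1: (1) [metal(d) → bird(d)]; (2) [cold(d) → hot(d)]. Adds bird(d), hot(d).
Round 2: (5) [bird(d) ∧ swims(d) → flies(d)]. Adds flies(d).
Fixed point reached. stale(d) is concluded only by (3); (3) needs flagged(d) (never derived).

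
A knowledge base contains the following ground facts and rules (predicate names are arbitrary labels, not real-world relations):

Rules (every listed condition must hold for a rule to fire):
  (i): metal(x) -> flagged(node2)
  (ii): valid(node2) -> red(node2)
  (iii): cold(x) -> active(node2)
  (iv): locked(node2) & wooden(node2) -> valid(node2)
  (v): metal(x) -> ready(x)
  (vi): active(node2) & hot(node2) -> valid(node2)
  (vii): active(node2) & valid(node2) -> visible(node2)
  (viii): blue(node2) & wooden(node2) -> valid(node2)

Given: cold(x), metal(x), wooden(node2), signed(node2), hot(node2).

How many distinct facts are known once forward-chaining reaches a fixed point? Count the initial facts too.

Round 1: (i) [metal(x) -> flagged(node2)]; (iii) [cold(x) -> active(node2)]; (v) [metal(x) -> ready(x)]. Adds flagged(node2), active(node2), ready(x).
Round 2: (vi) [active(node2) & hot(node2) -> valid(node2)]. Adds valid(node2).
Round 3: (ii) [valid(node2) -> red(node2)]; (vii) [active(node2) & valid(node2) -> visible(node2)]. Adds red(node2), visible(node2).
Closure: {active(node2), cold(x), flagged(node2), hot(node2), metal(x), ready(x), red(node2), signed(node2), valid(node2), visible(node2), wooden(node2)} — 11 facts.

11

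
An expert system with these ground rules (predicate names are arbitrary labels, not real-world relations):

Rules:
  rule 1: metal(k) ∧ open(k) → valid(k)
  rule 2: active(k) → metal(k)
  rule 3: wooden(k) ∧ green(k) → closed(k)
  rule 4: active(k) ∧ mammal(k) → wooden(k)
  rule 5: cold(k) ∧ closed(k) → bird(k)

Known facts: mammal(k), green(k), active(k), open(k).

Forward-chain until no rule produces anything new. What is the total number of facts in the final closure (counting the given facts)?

Round 1 — rule 2, rule 4, derive metal(k), wooden(k).
Round 2 — rule 1, rule 3, derive valid(k), closed(k).
Closure: {active(k), closed(k), green(k), mammal(k), metal(k), open(k), valid(k), wooden(k)} — 8 facts.

8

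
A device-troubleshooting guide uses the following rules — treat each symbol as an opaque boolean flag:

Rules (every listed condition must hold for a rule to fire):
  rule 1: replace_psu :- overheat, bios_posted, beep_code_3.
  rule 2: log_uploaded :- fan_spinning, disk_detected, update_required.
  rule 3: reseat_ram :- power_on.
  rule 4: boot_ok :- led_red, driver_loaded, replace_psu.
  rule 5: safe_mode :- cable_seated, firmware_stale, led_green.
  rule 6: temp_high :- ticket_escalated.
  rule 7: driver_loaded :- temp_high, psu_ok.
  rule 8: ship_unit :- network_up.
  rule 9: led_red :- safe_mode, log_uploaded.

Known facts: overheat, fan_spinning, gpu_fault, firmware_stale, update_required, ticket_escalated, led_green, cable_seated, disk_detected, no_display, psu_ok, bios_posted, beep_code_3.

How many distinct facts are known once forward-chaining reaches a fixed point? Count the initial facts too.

Round 1 — rule 1, rule 2, rule 5, rule 6, derive replace_psu, log_uploaded, safe_mode, temp_high.
Round 2 — rule 7, rule 9, derive driver_loaded, led_red.
Round 3 — rule 4, derive boot_ok.
Closure: {beep_code_3, bios_posted, boot_ok, cable_seated, disk_detected, driver_loaded, fan_spinning, firmware_stale, gpu_fault, led_green, led_red, log_uploaded, no_display, overheat, psu_ok, replace_psu, safe_mode, temp_high, ticket_escalated, update_required} — 20 facts.

20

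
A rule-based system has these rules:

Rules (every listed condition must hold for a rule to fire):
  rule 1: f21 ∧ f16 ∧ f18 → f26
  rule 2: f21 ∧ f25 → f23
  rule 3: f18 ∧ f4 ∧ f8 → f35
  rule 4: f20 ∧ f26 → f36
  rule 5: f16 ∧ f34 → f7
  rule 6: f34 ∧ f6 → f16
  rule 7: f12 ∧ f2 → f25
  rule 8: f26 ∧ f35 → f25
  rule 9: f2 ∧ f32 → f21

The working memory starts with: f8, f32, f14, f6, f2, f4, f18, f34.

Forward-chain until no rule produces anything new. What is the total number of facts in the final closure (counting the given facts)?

15

Round 1: rule 3 [f18 ∧ f4 ∧ f8 → f35]; rule 6 [f34 ∧ f6 → f16]; rule 9 [f2 ∧ f32 → f21]. Adds f35, f16, f21.
Round 2: rule 1 [f21 ∧ f16 ∧ f18 → f26]; rule 5 [f16 ∧ f34 → f7]. Adds f26, f7.
Round 3: rule 8 [f26 ∧ f35 → f25]. Adds f25.
Round 4: rule 2 [f21 ∧ f25 → f23]. Adds f23.
Closure: {f14, f16, f18, f2, f21, f23, f25, f26, f32, f34, f35, f4, f6, f7, f8} — 15 facts.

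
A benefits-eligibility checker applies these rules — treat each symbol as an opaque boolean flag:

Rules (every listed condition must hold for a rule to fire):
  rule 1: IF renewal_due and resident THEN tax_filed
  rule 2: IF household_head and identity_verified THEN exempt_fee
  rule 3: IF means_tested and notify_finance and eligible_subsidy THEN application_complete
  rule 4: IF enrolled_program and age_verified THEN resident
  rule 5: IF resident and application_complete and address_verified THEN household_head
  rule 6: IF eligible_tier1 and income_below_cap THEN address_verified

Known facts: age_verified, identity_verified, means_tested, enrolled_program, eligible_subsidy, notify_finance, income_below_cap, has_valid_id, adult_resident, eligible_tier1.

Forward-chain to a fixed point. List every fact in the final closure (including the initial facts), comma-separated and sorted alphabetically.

address_verified, adult_resident, age_verified, application_complete, eligible_subsidy, eligible_tier1, enrolled_program, exempt_fee, has_valid_id, household_head, identity_verified, income_below_cap, means_tested, notify_finance, resident

Round 1 fires rule 3, rule 4, rule 6, giving application_complete, resident, address_verified.
Round 2 fires rule 5, giving household_head.
Round 3 fires rule 2, giving exempt_fee.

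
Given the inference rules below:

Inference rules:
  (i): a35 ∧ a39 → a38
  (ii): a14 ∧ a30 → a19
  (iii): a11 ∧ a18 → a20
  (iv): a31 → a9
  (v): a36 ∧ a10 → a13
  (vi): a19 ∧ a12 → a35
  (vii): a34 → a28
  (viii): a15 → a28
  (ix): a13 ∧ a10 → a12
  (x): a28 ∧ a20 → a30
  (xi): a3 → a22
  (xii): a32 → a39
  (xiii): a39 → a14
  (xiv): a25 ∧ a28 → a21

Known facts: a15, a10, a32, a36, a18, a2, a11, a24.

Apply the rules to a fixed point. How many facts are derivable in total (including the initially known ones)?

18

Round 1 fires (iii), (v), (viii), (xii), giving a20, a13, a28, a39.
Round 2 fires (ix), (x), (xiii), giving a12, a30, a14.
Round 3 fires (ii), giving a19.
Round 4 fires (vi), giving a35.
Round 5 fires (i), giving a38.
Closure: {a10, a11, a12, a13, a14, a15, a18, a19, a2, a20, a24, a28, a30, a32, a35, a36, a38, a39} — 18 facts.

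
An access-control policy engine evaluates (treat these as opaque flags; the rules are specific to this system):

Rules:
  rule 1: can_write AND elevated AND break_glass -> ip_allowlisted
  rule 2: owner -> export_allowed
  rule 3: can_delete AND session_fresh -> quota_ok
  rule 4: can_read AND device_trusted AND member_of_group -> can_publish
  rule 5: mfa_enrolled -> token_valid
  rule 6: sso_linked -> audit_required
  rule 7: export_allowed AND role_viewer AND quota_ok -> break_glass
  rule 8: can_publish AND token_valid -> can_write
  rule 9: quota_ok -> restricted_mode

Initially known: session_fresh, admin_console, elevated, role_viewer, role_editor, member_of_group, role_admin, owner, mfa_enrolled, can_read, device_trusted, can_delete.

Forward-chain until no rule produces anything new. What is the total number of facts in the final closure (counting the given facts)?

Round 1: rule 2 [owner -> export_allowed]; rule 3 [can_delete AND session_fresh -> quota_ok]; rule 4 [can_read AND device_trusted AND member_of_group -> can_publish]; rule 5 [mfa_enrolled -> token_valid]. Adds export_allowed, quota_ok, can_publish, token_valid.
Round 2: rule 7 [export_allowed AND role_viewer AND quota_ok -> break_glass]; rule 8 [can_publish AND token_valid -> can_write]; rule 9 [quota_ok -> restricted_mode]. Adds break_glass, can_write, restricted_mode.
Round 3: rule 1 [can_write AND elevated AND break_glass -> ip_allowlisted]. Adds ip_allowlisted.
Closure: {admin_console, break_glass, can_delete, can_publish, can_read, can_write, device_trusted, elevated, export_allowed, ip_allowlisted, member_of_group, mfa_enrolled, owner, quota_ok, restricted_mode, role_admin, role_editor, role_viewer, session_fresh, token_valid} — 20 facts.

20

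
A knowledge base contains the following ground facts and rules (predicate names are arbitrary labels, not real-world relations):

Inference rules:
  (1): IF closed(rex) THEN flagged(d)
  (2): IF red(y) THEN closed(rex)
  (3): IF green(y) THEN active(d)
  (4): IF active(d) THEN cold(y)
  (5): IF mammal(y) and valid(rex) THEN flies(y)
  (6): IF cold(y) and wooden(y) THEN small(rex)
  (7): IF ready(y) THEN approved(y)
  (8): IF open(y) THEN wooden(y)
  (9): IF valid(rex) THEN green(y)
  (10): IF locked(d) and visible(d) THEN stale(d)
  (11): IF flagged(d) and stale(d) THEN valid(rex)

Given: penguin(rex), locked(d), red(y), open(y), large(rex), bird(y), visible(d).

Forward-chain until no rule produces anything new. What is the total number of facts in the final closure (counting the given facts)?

16

Round 1 — (2), (8), (10), derive closed(rex), wooden(y), stale(d).
Round 2 — (1), derive flagged(d).
Round 3 — (11), derive valid(rex).
Round 4 — (9), derive green(y).
Round 5 — (3), derive active(d).
Round 6 — (4), derive cold(y).
Round 7 — (6), derive small(rex).
Closure: {active(d), bird(y), closed(rex), cold(y), flagged(d), green(y), large(rex), locked(d), open(y), penguin(rex), red(y), small(rex), stale(d), valid(rex), visible(d), wooden(y)} — 16 facts.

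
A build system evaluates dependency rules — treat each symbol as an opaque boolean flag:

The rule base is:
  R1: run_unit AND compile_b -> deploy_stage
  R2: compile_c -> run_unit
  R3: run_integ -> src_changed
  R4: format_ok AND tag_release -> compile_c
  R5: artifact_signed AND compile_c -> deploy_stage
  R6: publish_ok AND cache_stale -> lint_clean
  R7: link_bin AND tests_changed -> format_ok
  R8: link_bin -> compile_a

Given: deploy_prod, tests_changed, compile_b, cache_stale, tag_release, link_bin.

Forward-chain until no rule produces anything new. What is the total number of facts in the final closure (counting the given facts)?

11

Round 1 fires R7, R8, giving format_ok, compile_a.
Round 2 fires R4, giving compile_c.
Round 3 fires R2, giving run_unit.
Round 4 fires R1, giving deploy_stage.
Closure: {cache_stale, compile_a, compile_b, compile_c, deploy_prod, deploy_stage, format_ok, link_bin, run_unit, tag_release, tests_changed} — 11 facts.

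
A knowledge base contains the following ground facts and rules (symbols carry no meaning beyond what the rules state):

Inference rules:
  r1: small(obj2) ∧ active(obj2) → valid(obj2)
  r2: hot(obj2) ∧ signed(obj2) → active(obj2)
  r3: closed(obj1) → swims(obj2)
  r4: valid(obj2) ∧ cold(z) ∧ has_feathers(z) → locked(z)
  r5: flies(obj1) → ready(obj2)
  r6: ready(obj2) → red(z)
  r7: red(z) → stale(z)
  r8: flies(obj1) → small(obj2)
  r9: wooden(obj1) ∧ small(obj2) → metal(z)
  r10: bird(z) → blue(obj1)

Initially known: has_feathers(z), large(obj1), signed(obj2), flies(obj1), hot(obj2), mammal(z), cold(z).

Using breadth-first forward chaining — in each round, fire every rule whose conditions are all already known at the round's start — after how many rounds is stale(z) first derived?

Round 1 fires r2, r5, r8, giving active(obj2), ready(obj2), small(obj2).
Round 2 fires r1, r6, giving valid(obj2), red(z).
Round 3 fires r4, r7, giving locked(z), stale(z).
stale(z) first appears in round 3.

3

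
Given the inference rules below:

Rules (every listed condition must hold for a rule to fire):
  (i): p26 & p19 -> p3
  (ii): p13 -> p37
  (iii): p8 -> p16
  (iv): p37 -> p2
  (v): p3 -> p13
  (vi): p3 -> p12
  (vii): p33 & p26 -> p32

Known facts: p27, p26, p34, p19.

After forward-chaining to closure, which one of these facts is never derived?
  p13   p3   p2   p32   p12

p32

Round 1: (i) [p26 & p19 -> p3]. New: p3.
Round 2: (v) [p3 -> p13]; (vi) [p3 -> p12]. New: p13, p12.
Round 3: (ii) [p13 -> p37]. New: p37.
Round 4: (iv) [p37 -> p2]. New: p2.
Derived: p2 (round 4), p12 (round 2), p13 (round 2), p3 (round 1). p32 never appears in any round.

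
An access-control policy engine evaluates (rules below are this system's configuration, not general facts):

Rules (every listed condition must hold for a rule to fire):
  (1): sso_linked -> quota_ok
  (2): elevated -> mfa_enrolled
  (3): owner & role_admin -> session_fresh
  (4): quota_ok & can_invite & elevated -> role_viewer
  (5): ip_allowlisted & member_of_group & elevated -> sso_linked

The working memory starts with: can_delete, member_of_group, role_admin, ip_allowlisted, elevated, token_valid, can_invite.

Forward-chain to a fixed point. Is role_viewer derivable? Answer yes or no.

Round 1 — (2), (5), derive mfa_enrolled, sso_linked.
Round 2 — (1), derive quota_ok.
Round 3 — (4), derive role_viewer.
role_viewer appears in round 3, so it is derivable.

yes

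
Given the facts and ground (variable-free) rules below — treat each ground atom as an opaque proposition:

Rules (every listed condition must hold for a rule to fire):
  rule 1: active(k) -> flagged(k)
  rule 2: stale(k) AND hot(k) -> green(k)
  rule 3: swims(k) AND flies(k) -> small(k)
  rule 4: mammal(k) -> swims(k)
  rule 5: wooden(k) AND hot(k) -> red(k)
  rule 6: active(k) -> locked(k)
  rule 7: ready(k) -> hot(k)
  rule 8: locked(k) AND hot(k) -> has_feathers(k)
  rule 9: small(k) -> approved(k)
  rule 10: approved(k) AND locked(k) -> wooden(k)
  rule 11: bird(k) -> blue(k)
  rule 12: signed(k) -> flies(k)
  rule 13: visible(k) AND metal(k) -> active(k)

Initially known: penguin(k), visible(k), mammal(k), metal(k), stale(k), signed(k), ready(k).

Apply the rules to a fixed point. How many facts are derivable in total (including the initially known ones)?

Round 1: rule 4 [mammal(k) -> swims(k)]; rule 7 [ready(k) -> hot(k)]; rule 12 [signed(k) -> flies(k)]; rule 13 [visible(k) AND metal(k) -> active(k)]. Adds swims(k), hot(k), flies(k), active(k).
Round 2: rule 1 [active(k) -> flagged(k)]; rule 2 [stale(k) AND hot(k) -> green(k)]; rule 3 [swims(k) AND flies(k) -> small(k)]; rule 6 [active(k) -> locked(k)]. Adds flagged(k), green(k), small(k), locked(k).
Round 3: rule 8 [locked(k) AND hot(k) -> has_feathers(k)]; rule 9 [small(k) -> approved(k)]. Adds has_feathers(k), approved(k).
Round 4: rule 10 [approved(k) AND locked(k) -> wooden(k)]. Adds wooden(k).
Round 5: rule 5 [wooden(k) AND hot(k) -> red(k)]. Adds red(k).
Closure: {active(k), approved(k), flagged(k), flies(k), green(k), has_feathers(k), hot(k), locked(k), mammal(k), metal(k), penguin(k), ready(k), red(k), signed(k), small(k), stale(k), swims(k), visible(k), wooden(k)} — 19 facts.

19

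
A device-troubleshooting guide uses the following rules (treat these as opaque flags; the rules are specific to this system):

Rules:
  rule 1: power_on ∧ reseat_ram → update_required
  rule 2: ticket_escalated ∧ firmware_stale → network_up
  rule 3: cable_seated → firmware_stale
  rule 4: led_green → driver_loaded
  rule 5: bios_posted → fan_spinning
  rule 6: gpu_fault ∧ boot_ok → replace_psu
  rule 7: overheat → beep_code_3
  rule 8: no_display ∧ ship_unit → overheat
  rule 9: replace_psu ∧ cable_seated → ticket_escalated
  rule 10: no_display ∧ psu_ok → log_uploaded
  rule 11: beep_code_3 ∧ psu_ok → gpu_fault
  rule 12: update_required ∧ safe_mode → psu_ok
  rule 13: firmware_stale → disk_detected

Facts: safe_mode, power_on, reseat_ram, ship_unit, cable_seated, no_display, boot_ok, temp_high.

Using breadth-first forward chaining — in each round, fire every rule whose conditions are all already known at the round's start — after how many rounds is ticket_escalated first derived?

5

Round 1: rule 1 [power_on ∧ reseat_ram → update_required]; rule 3 [cable_seated → firmware_stale]; rule 8 [no_display ∧ ship_unit → overheat]. Adds update_required, firmware_stale, overheat.
Round 2: rule 7 [overheat → beep_code_3]; rule 12 [update_required ∧ safe_mode → psu_ok]; rule 13 [firmware_stale → disk_detected]. Adds beep_code_3, psu_ok, disk_detected.
Round 3: rule 10 [no_display ∧ psu_ok → log_uploaded]; rule 11 [beep_code_3 ∧ psu_ok → gpu_fault]. Adds log_uploaded, gpu_fault.
Round 4: rule 6 [gpu_fault ∧ boot_ok → replace_psu]. Adds replace_psu.
Round 5: rule 9 [replace_psu ∧ cable_seated → ticket_escalated]. Adds ticket_escalated.
ticket_escalated first appears in round 5.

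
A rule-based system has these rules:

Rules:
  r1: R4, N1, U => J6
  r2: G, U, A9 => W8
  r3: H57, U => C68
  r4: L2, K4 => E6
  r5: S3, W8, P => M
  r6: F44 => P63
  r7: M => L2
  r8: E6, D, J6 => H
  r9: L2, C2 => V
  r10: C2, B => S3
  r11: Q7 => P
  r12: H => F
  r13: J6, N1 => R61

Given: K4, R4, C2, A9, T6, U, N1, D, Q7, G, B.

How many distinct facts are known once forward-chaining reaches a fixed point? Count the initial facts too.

Round 1: r1 [R4, N1, U => J6]; r2 [G, U, A9 => W8]; r10 [C2, B => S3]; r11 [Q7 => P]. Adds J6, W8, S3, P.
Round 2: r5 [S3, W8, P => M]; r13 [J6, N1 => R61]. Adds M, R61.
Round 3: r7 [M => L2]. Adds L2.
Round 4: r4 [L2, K4 => E6]; r9 [L2, C2 => V]. Adds E6, V.
Round 5: r8 [E6, D, J6 => H]. Adds H.
Round 6: r12 [H => F]. Adds F.
Closure: {A9, B, C2, D, E6, F, G, H, J6, K4, L2, M, N1, P, Q7, R4, R61, S3, T6, U, V, W8} — 22 facts.

22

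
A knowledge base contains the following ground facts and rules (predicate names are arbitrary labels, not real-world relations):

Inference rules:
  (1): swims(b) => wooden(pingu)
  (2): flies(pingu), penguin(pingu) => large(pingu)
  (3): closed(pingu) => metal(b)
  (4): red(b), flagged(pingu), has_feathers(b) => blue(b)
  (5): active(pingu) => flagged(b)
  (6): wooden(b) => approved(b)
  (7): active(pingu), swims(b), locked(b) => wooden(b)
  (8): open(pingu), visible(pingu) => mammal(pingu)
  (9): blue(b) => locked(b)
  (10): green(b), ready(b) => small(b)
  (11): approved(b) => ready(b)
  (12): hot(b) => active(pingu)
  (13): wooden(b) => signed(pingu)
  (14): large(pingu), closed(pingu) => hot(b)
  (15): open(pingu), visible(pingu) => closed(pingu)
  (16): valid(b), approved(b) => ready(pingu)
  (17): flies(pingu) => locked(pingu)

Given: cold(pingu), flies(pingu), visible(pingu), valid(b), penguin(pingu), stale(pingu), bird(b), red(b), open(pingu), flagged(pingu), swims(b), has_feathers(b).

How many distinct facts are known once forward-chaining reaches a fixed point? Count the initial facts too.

[1] (1) [swims(b) => wooden(pingu)]; (2) [flies(pingu), penguin(pingu) => large(pingu)]; (4) [red(b), flagged(pingu), has_feathers(b) => blue(b)]; (8) [open(pingu), visible(pingu) => mammal(pingu)]; (15) [open(pingu), visible(pingu) => closed(pingu)]; (17) [flies(pingu) => locked(pingu)]. ⇒ new: wooden(pingu), large(pingu), blue(b), mammal(pingu), closed(pingu), locked(pingu).
[2] (3) [closed(pingu) => metal(b)]; (9) [blue(b) => locked(b)]; (14) [large(pingu), closed(pingu) => hot(b)]. ⇒ new: metal(b), locked(b), hot(b).
[3] (12) [hot(b) => active(pingu)]. ⇒ new: active(pingu).
[4] (5) [active(pingu) => flagged(b)]; (7) [active(pingu), swims(b), locked(b) => wooden(b)]. ⇒ new: flagged(b), wooden(b).
[5] (6) [wooden(b) => approved(b)]; (13) [wooden(b) => signed(pingu)]. ⇒ new: approved(b), signed(pingu).
[6] (11) [approved(b) => ready(b)]; (16) [valid(b), approved(b) => ready(pingu)]. ⇒ new: ready(b), ready(pingu).
Closure: {active(pingu), approved(b), bird(b), blue(b), closed(pingu), cold(pingu), flagged(b), flagged(pingu), flies(pingu), has_feathers(b), hot(b), large(pingu), locked(b), locked(pingu), mammal(pingu), metal(b), open(pingu), penguin(pingu), ready(b), ready(pingu), red(b), signed(pingu), stale(pingu), swims(b), valid(b), visible(pingu), wooden(b), wooden(pingu)} — 28 facts.

28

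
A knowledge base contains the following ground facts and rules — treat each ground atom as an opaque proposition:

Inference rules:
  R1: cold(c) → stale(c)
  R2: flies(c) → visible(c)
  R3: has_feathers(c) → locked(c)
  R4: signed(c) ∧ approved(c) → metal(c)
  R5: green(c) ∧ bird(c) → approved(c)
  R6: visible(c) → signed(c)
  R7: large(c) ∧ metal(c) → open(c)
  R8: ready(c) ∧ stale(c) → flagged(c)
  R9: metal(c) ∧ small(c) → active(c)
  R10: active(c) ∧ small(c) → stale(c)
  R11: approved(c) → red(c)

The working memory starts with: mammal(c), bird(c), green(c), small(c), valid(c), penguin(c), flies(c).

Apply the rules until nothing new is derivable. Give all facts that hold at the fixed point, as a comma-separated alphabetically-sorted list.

Round 1 — R2, R5, derive visible(c), approved(c).
Round 2 — R6, R11, derive signed(c), red(c).
Round 3 — R4, derive metal(c).
Round 4 — R9, derive active(c).
Round 5 — R10, derive stale(c).

active(c), approved(c), bird(c), flies(c), green(c), mammal(c), metal(c), penguin(c), red(c), signed(c), small(c), stale(c), valid(c), visible(c)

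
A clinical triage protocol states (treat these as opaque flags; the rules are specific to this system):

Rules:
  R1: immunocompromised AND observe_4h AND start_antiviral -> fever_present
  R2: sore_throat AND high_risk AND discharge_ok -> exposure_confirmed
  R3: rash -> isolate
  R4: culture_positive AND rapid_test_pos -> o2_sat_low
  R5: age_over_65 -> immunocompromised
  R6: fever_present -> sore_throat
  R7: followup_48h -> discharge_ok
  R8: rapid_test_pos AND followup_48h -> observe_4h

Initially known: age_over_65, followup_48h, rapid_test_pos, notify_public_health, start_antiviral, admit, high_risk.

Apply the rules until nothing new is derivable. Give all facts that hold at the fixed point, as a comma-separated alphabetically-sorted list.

Round 1: R5 [age_over_65 -> immunocompromised]; R7 [followup_48h -> discharge_ok]; R8 [rapid_test_pos AND followup_48h -> observe_4h]. New: immunocompromised, discharge_ok, observe_4h.
Round 2: R1 [immunocompromised AND observe_4h AND start_antiviral -> fever_present]. New: fever_present.
Round 3: R6 [fever_present -> sore_throat]. New: sore_throat.
Round 4: R2 [sore_throat AND high_risk AND discharge_ok -> exposure_confirmed]. New: exposure_confirmed.

admit, age_over_65, discharge_ok, exposure_confirmed, fever_present, followup_48h, high_risk, immunocompromised, notify_public_health, observe_4h, rapid_test_pos, sore_throat, start_antiviral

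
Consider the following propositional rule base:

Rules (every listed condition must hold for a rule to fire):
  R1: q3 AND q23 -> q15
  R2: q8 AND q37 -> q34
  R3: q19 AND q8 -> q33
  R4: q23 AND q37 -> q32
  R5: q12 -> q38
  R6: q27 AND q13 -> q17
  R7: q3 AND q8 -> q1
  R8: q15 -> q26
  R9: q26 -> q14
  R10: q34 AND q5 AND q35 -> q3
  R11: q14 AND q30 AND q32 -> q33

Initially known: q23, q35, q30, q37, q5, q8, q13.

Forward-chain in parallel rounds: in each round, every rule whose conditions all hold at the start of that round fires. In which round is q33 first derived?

6

Round 1 — R2, R4, derive q34, q32.
Round 2 — R10, derive q3.
Round 3 — R1, R7, derive q15, q1.
Round 4 — R8, derive q26.
Round 5 — R9, derive q14.
Round 6 — R11, derive q33.
q33 first appears in round 6.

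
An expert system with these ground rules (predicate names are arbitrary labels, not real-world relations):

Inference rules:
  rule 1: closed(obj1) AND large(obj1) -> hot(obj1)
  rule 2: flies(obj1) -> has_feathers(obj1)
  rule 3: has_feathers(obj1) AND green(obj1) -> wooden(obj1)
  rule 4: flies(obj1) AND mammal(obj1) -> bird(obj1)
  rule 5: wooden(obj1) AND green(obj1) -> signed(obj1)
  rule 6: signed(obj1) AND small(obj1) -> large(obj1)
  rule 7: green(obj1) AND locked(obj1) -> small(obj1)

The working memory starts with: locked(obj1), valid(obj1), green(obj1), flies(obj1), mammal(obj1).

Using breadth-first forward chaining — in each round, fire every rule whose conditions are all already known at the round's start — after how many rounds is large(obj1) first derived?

4

[1] rule 2 [flies(obj1) -> has_feathers(obj1)]; rule 4 [flies(obj1) AND mammal(obj1) -> bird(obj1)]; rule 7 [green(obj1) AND locked(obj1) -> small(obj1)]. ⇒ new: has_feathers(obj1), bird(obj1), small(obj1).
[2] rule 3 [has_feathers(obj1) AND green(obj1) -> wooden(obj1)]. ⇒ new: wooden(obj1).
[3] rule 5 [wooden(obj1) AND green(obj1) -> signed(obj1)]. ⇒ new: signed(obj1).
[4] rule 6 [signed(obj1) AND small(obj1) -> large(obj1)]. ⇒ new: large(obj1).
large(obj1) first appears in round 4.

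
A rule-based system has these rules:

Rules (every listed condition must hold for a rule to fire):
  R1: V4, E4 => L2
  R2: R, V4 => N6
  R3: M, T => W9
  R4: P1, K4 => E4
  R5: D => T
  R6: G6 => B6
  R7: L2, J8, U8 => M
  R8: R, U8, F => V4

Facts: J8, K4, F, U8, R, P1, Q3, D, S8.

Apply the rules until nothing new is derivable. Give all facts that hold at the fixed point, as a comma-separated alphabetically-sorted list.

Round 1 — R4, R5, R8, derive E4, T, V4.
Round 2 — R1, R2, derive L2, N6.
Round 3 — R7, derive M.
Round 4 — R3, derive W9.

D, E4, F, J8, K4, L2, M, N6, P1, Q3, R, S8, T, U8, V4, W9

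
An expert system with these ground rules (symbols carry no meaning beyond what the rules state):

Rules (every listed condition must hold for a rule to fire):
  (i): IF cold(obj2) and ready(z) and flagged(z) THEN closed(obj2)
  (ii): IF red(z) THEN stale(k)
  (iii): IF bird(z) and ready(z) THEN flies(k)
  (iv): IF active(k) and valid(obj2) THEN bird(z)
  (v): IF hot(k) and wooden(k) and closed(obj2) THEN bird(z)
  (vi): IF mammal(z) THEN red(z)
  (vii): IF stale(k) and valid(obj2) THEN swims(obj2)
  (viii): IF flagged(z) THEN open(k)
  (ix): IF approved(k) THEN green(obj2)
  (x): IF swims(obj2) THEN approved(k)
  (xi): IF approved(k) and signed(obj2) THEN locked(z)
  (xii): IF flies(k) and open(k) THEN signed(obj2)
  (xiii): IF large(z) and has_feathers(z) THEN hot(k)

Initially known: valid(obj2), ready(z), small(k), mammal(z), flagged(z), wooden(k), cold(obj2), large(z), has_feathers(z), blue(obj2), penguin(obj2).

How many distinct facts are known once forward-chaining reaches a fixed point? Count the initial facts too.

Round 1 fires (i), (vi), (viii), (xiii), giving closed(obj2), red(z), open(k), hot(k).
Round 2 fires (ii), (v), giving stale(k), bird(z).
Round 3 fires (iii), (vii), giving flies(k), swims(obj2).
Round 4 fires (x), (xii), giving approved(k), signed(obj2).
Round 5 fires (ix), (xi), giving green(obj2), locked(z).
Closure: {approved(k), bird(z), blue(obj2), closed(obj2), cold(obj2), flagged(z), flies(k), green(obj2), has_feathers(z), hot(k), large(z), locked(z), mammal(z), open(k), penguin(obj2), ready(z), red(z), signed(obj2), small(k), stale(k), swims(obj2), valid(obj2), wooden(k)} — 23 facts.

23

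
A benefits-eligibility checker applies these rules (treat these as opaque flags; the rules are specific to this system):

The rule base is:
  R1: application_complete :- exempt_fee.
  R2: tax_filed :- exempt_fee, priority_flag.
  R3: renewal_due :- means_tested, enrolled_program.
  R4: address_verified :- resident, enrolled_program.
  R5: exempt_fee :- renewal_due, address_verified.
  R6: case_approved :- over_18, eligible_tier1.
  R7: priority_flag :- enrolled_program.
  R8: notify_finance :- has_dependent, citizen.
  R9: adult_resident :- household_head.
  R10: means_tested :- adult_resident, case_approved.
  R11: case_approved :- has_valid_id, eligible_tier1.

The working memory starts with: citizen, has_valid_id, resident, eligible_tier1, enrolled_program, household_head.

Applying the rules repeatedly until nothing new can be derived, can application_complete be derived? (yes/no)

Round 1: R4 [address_verified :- resident, enrolled_program.]; R7 [priority_flag :- enrolled_program.]; R9 [adult_resident :- household_head.]; R11 [case_approved :- has_valid_id, eligible_tier1.]. New: address_verified, priority_flag, adult_resident, case_approved.
Round 2: R10 [means_tested :- adult_resident, case_approved.]. New: means_tested.
Round 3: R3 [renewal_due :- means_tested, enrolled_program.]. New: renewal_due.
Round 4: R5 [exempt_fee :- renewal_due, address_verified.]. New: exempt_fee.
Round 5: R1 [application_complete :- exempt_fee.]; R2 [tax_filed :- exempt_fee, priority_flag.]. New: application_complete, tax_filed.
application_complete appears in round 5, so it is derivable.

yes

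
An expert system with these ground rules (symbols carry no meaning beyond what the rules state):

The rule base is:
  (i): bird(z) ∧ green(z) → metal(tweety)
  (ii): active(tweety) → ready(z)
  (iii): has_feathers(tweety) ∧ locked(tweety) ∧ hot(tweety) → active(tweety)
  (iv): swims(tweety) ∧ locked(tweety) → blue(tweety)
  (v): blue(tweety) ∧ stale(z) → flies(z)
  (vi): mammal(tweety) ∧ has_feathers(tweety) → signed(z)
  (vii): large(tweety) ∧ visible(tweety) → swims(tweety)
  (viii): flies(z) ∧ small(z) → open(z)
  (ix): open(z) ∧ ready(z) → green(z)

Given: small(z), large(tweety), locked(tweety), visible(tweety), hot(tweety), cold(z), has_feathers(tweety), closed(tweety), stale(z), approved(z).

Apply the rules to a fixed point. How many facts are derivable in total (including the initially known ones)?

17

[1] (iii) [has_feathers(tweety) ∧ locked(tweety) ∧ hot(tweety) → active(tweety)]; (vii) [large(tweety) ∧ visible(tweety) → swims(tweety)]. ⇒ new: active(tweety), swims(tweety).
[2] (ii) [active(tweety) → ready(z)]; (iv) [swims(tweety) ∧ locked(tweety) → blue(tweety)]. ⇒ new: ready(z), blue(tweety).
[3] (v) [blue(tweety) ∧ stale(z) → flies(z)]. ⇒ new: flies(z).
[4] (viii) [flies(z) ∧ small(z) → open(z)]. ⇒ new: open(z).
[5] (ix) [open(z) ∧ ready(z) → green(z)]. ⇒ new: green(z).
Closure: {active(tweety), approved(z), blue(tweety), closed(tweety), cold(z), flies(z), green(z), has_feathers(tweety), hot(tweety), large(tweety), locked(tweety), open(z), ready(z), small(z), stale(z), swims(tweety), visible(tweety)} — 17 facts.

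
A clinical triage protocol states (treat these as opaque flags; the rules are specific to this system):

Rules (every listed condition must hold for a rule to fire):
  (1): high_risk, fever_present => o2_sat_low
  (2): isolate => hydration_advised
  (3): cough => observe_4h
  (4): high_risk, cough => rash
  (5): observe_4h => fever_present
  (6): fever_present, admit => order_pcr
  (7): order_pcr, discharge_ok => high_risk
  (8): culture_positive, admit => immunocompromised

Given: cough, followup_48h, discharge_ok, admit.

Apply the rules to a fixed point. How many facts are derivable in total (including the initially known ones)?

Round 1 — (3), derive observe_4h.
Round 2 — (5), derive fever_present.
Round 3 — (6), derive order_pcr.
Round 4 — (7), derive high_risk.
Round 5 — (1), (4), derive o2_sat_low, rash.
Closure: {admit, cough, discharge_ok, fever_present, followup_48h, high_risk, o2_sat_low, observe_4h, order_pcr, rash} — 10 facts.

10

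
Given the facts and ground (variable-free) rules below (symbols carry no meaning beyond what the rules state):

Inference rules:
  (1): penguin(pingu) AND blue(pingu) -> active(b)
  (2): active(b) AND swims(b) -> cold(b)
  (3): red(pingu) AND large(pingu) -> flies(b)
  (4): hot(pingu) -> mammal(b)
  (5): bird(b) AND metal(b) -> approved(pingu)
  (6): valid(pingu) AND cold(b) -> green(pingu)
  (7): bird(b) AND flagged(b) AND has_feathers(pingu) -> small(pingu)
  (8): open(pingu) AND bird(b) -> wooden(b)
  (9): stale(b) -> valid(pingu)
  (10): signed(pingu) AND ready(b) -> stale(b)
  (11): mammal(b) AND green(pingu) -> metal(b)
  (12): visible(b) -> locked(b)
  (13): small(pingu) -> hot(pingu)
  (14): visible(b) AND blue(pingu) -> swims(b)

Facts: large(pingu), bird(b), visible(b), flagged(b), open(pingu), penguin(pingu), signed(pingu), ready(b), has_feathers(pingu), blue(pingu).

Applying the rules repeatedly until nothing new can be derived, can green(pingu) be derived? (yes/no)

Round 1: (1) [penguin(pingu) AND blue(pingu) -> active(b)]; (7) [bird(b) AND flagged(b) AND has_feathers(pingu) -> small(pingu)]; (8) [open(pingu) AND bird(b) -> wooden(b)]; (10) [signed(pingu) AND ready(b) -> stale(b)]; (12) [visible(b) -> locked(b)]; (14) [visible(b) AND blue(pingu) -> swims(b)]. New: active(b), small(pingu), wooden(b), stale(b), locked(b), swims(b).
Round 2: (2) [active(b) AND swims(b) -> cold(b)]; (9) [stale(b) -> valid(pingu)]; (13) [small(pingu) -> hot(pingu)]. New: cold(b), valid(pingu), hot(pingu).
Round 3: (4) [hot(pingu) -> mammal(b)]; (6) [valid(pingu) AND cold(b) -> green(pingu)]. New: mammal(b), green(pingu).
Round 4: (11) [mammal(b) AND green(pingu) -> metal(b)]. New: metal(b).
Round 5: (5) [bird(b) AND metal(b) -> approved(pingu)]. New: approved(pingu).
green(pingu) appears in round 3, so it is derivable.

yes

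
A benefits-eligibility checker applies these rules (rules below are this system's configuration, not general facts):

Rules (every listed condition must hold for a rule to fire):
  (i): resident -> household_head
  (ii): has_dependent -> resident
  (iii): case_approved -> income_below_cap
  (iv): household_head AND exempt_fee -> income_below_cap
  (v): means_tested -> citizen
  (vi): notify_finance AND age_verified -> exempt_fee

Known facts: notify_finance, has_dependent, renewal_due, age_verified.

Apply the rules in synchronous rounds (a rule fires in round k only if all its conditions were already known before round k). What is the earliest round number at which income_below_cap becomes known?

3

Round 1 — (ii), (vi), derive resident, exempt_fee.
Round 2 — (i), derive household_head.
Round 3 — (iv), derive income_below_cap.
income_below_cap first appears in round 3.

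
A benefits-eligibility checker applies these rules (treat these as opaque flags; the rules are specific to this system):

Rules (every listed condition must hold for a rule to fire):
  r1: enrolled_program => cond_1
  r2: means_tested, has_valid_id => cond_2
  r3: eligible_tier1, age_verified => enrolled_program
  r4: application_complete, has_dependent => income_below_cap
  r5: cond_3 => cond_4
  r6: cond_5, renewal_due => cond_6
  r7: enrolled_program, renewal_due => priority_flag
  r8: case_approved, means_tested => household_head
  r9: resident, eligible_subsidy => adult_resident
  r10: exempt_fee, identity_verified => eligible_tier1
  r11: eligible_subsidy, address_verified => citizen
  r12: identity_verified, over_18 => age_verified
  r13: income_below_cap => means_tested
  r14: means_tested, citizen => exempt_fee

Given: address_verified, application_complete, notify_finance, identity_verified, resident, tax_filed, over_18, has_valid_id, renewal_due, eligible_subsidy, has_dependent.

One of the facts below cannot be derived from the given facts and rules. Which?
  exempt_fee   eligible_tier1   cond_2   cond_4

cond_4

Round 1 — r4, r9, r11, r12, derive income_below_cap, adult_resident, citizen, age_verified.
Round 2 — r13, derive means_tested.
Round 3 — r2, r14, derive cond_2, exempt_fee.
Round 4 — r10, derive eligible_tier1.
Round 5 — r3, derive enrolled_program.
Round 6 — r1, r7, derive cond_1, priority_flag.
Derived: cond_2 (round 3), exempt_fee (round 3), eligible_tier1 (round 4). cond_4 never appears in any round.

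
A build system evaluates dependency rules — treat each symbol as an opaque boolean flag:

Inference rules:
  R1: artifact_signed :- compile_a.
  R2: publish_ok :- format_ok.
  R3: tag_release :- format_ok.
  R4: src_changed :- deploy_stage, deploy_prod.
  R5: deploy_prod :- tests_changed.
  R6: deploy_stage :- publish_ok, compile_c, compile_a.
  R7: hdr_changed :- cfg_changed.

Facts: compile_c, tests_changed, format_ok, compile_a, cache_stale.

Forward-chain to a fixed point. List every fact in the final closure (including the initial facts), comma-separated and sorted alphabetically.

artifact_signed, cache_stale, compile_a, compile_c, deploy_prod, deploy_stage, format_ok, publish_ok, src_changed, tag_release, tests_changed

[1] R1 [artifact_signed :- compile_a.]; R2 [publish_ok :- format_ok.]; R3 [tag_release :- format_ok.]; R5 [deploy_prod :- tests_changed.]. ⇒ new: artifact_signed, publish_ok, tag_release, deploy_prod.
[2] R6 [deploy_stage :- publish_ok, compile_c, compile_a.]. ⇒ new: deploy_stage.
[3] R4 [src_changed :- deploy_stage, deploy_prod.]. ⇒ new: src_changed.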